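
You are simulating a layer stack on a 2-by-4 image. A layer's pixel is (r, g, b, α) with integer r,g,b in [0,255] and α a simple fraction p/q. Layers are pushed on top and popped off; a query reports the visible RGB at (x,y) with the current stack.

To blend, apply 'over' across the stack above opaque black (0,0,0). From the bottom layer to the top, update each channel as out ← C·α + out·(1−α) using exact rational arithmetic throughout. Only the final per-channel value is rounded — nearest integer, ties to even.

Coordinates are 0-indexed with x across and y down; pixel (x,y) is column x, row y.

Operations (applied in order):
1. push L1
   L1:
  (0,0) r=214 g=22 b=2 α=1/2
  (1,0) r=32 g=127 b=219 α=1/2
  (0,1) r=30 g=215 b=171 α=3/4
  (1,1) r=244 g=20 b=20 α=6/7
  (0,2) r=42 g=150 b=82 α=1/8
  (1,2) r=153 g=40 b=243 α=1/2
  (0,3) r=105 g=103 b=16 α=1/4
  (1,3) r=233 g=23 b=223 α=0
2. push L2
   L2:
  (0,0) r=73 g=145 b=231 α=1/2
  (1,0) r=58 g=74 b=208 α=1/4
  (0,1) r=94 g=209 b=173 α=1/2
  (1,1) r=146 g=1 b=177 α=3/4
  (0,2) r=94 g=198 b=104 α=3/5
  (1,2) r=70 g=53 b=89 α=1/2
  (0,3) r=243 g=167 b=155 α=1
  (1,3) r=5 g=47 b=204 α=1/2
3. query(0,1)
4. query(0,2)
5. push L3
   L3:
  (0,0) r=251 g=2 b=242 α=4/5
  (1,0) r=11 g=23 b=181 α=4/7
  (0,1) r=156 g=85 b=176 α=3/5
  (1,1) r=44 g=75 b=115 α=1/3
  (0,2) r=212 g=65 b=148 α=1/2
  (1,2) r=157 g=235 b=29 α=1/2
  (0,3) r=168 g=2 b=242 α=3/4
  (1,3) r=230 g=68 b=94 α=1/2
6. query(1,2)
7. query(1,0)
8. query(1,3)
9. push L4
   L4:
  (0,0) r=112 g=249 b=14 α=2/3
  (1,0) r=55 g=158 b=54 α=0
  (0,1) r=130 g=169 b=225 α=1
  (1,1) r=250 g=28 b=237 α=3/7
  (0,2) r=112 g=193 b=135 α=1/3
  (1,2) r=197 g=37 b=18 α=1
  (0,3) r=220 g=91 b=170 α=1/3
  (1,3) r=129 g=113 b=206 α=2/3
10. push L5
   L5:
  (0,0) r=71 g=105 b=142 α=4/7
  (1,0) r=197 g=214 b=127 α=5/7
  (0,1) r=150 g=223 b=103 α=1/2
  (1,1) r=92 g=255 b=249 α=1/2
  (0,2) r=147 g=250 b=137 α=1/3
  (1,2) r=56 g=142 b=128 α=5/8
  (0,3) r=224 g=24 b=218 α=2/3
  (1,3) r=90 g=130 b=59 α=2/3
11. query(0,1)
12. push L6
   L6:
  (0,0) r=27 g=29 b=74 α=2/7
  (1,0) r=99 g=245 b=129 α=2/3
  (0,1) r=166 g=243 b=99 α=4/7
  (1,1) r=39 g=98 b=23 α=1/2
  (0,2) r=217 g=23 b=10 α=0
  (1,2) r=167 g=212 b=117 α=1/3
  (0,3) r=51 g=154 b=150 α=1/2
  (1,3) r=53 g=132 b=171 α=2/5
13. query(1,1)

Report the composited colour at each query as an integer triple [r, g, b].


at x=0,y=1 over L1,L2:
after L1 α=3/4: [45/2, 645/4, 513/4]
after L2 α=1/2: [233/4, 1481/8, 1205/8]
→ [58, 185, 151]

at x=0,y=2 over L1,L2:
+L1 (α=1/8) → [21/4, 75/4, 41/4]
+L2 (α=3/5) → [117/2, 1263/10, 133/2]
= [58, 126, 66]

(1,2) stack=L1,L2,L3; from [0,0,0]:
after L1 α=1/2: [153/2, 20, 243/2]
after L2 α=1/2: [293/4, 73/2, 421/4]
after L3 α=1/2: [921/8, 543/4, 537/8]
= [115, 136, 67]

query (1,0) [L1,L2,L3] — begin 0,0,0
+L1 (α=1/2) → [16, 127/2, 219/2]
+L2 (α=1/4) → [53/2, 529/8, 1073/8]
+L3 (α=4/7) → [247/14, 2323/56, 9011/56]
→ [18, 41, 161]

at x=1,y=3 over L1,L2,L3:
L1 α=0: [0, 0, 0]
L2 α=1/2: [5/2, 47/2, 102]
L3 α=1/2: [465/4, 183/4, 98]
rounded: [116, 46, 98]

at x=0,y=1 over L1,L2,L3,L4,L5:
+L1 (α=3/4) → [45/2, 645/4, 513/4]
+L2 (α=1/2) → [233/4, 1481/8, 1205/8]
+L3 (α=3/5) → [1169/10, 2501/20, 3317/20]
+L4 (α=1) → [130, 169, 225]
+L5 (α=1/2) → [140, 196, 164]
→ [140, 196, 164]

at x=1,y=1 over L1,L2,L3,L4,L5,L6:
after L1 α=6/7: [1464/7, 120/7, 120/7]
after L2 α=3/4: [2265/14, 141/28, 3837/28]
after L3 α=1/3: [2573/21, 397/14, 5447/42]
after L4 α=3/7: [26042/147, 1382/49, 25825/147]
after L5 α=1/2: [19783/147, 13877/98, 31214/147]
after L6 α=1/2: [12758/147, 23481/196, 34595/294]
= [87, 120, 118]


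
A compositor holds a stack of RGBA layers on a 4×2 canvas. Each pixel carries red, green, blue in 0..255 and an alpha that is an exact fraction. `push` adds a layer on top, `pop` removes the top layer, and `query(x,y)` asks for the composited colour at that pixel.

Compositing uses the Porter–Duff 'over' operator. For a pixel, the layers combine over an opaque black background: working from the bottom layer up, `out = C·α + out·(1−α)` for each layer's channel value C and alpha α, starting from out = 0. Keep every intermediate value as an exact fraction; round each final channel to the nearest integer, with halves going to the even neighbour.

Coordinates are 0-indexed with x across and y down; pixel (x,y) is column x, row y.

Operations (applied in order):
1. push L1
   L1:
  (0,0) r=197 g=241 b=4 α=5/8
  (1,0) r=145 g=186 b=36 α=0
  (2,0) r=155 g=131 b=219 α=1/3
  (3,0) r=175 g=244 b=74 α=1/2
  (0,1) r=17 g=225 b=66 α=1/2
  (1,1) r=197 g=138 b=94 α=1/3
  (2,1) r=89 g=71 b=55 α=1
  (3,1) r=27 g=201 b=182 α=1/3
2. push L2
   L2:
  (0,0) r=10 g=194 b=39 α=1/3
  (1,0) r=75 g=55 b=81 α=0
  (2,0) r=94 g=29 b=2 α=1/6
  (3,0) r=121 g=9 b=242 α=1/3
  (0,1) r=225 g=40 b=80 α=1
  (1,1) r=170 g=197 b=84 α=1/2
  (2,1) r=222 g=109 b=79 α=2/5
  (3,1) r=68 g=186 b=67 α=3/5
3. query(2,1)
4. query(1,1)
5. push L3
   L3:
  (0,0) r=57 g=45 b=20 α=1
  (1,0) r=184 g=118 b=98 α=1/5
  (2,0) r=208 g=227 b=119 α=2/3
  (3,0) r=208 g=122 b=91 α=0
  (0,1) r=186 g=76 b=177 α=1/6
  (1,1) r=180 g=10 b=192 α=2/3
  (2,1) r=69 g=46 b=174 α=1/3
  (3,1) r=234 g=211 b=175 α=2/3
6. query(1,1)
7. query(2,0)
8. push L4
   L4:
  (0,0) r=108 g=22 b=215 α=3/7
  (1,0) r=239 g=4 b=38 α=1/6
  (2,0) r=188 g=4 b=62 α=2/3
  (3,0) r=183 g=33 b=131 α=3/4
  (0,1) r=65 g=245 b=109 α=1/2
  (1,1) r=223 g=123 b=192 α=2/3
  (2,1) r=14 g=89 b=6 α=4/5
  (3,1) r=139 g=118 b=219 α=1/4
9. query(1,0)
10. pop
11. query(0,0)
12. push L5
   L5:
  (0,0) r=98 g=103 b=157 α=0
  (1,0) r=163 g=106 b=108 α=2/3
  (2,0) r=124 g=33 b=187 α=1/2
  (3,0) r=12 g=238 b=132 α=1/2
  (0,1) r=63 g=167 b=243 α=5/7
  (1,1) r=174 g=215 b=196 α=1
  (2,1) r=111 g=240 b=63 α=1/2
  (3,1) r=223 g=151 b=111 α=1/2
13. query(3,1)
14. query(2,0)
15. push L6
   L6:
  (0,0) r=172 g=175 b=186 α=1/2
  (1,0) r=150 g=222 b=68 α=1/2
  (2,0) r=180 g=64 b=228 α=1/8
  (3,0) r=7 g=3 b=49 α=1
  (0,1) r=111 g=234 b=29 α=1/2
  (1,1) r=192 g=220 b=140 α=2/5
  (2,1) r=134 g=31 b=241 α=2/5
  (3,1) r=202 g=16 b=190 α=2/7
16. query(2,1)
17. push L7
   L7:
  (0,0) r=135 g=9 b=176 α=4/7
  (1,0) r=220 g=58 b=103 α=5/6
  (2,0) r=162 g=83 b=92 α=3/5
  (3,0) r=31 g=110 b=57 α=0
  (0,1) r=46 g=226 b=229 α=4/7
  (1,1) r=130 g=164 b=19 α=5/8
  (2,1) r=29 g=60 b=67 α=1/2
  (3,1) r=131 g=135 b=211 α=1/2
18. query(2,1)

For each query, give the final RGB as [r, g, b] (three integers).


query (2,1) [L1,L2] — begin 0,0,0
L1 α=1: [89, 71, 55]
L2 α=2/5: [711/5, 431/5, 323/5]
= [142, 86, 65]

(1,1) stack=L1,L2; from [0,0,0]:
+L1 (α=1/3) → [197/3, 46, 94/3]
+L2 (α=1/2) → [707/6, 243/2, 173/3]
= [118, 122, 58]

(1,1) stack=L1,L2,L3; from [0,0,0]:
after L1 α=1/3: [197/3, 46, 94/3]
after L2 α=1/2: [707/6, 243/2, 173/3]
after L3 α=2/3: [2867/18, 283/6, 1325/9]
→ [159, 47, 147]

(2,0) stack=L1,L2,L3; from [0,0,0]:
L1 α=1/3: [155/3, 131/3, 73]
L2 α=1/6: [1057/18, 371/9, 367/6]
L3 α=2/3: [8545/54, 4457/27, 1795/18]
= [158, 165, 100]

query (1,0) [L1,L2,L3,L4] — begin 0,0,0
L1 α=0: [0, 0, 0]
L2 α=0: [0, 0, 0]
L3 α=1/5: [184/5, 118/5, 98/5]
L4 α=1/6: [141/2, 61/3, 68/3]
→ [70, 20, 23]

(0,0) stack=L1,L2,L3; from [0,0,0]:
after L1 α=5/8: [985/8, 1205/8, 5/2]
after L2 α=1/3: [1025/12, 1981/12, 44/3]
after L3 α=1: [57, 45, 20]
= [57, 45, 20]

query (3,1) [L1,L2,L3,L5] — begin 0,0,0
L1 α=1/3: [9, 67, 182/3]
L2 α=3/5: [222/5, 692/5, 967/15]
L3 α=2/3: [854/5, 934/5, 6217/45]
L5 α=1/2: [1969/10, 1689/10, 5606/45]
= [197, 169, 125]

query (2,0) [L1,L2,L3,L5] — begin 0,0,0
after L1 α=1/3: [155/3, 131/3, 73]
after L2 α=1/6: [1057/18, 371/9, 367/6]
after L3 α=2/3: [8545/54, 4457/27, 1795/18]
after L5 α=1/2: [15241/108, 2674/27, 5161/36]
→ [141, 99, 143]

query (2,1) [L1,L2,L3,L5,L6] — begin 0,0,0
L1 α=1: [89, 71, 55]
L2 α=2/5: [711/5, 431/5, 323/5]
L3 α=1/3: [589/5, 364/5, 1516/15]
L5 α=1/2: [572/5, 782/5, 2461/30]
L6 α=2/5: [3056/25, 2656/25, 7281/50]
rounded: [122, 106, 146]

(2,1) stack=L1,L2,L3,L5,L6,L7; from [0,0,0]:
+L1 (α=1) → [89, 71, 55]
+L2 (α=2/5) → [711/5, 431/5, 323/5]
+L3 (α=1/3) → [589/5, 364/5, 1516/15]
+L5 (α=1/2) → [572/5, 782/5, 2461/30]
+L6 (α=2/5) → [3056/25, 2656/25, 7281/50]
+L7 (α=1/2) → [3781/50, 2078/25, 10631/100]
= [76, 83, 106]


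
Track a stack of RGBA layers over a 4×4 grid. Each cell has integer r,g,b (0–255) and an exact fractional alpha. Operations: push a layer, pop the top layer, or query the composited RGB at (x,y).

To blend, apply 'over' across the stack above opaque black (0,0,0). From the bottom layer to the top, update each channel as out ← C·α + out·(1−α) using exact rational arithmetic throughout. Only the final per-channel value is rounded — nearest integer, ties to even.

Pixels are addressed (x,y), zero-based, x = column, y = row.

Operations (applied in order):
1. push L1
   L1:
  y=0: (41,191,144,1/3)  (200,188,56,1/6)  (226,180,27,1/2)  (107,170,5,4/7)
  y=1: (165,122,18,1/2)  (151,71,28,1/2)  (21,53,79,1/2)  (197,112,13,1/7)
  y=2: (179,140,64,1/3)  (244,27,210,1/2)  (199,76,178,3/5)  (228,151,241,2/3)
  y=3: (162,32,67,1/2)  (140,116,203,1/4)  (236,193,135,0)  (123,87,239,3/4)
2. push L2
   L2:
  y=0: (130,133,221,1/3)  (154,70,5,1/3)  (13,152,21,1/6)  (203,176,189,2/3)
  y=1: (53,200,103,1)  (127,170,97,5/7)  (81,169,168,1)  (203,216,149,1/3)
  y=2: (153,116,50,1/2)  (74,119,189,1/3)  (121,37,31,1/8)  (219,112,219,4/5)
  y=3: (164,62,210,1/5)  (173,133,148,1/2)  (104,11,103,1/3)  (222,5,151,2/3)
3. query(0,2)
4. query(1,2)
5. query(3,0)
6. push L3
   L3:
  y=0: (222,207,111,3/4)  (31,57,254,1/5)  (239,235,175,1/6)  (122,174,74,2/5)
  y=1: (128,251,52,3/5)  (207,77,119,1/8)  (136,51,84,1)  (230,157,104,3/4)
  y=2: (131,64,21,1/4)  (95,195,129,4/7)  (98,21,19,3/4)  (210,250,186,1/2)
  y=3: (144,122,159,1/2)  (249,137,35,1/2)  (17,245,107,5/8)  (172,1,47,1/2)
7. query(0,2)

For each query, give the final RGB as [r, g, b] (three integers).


(0,2) stack=L1,L2; from [0,0,0]:
+L1 (α=1/3) → [179/3, 140/3, 64/3]
+L2 (α=1/2) → [319/3, 244/3, 107/3]
rounded: [106, 81, 36]

(1,2) stack=L1,L2; from [0,0,0]:
+L1 (α=1/2) → [122, 27/2, 105]
+L2 (α=1/3) → [106, 146/3, 133]
→ [106, 49, 133]

(3,0) stack=L1,L2; from [0,0,0]:
L1 α=4/7: [428/7, 680/7, 20/7]
L2 α=2/3: [1090/7, 1048/7, 2666/21]
= [156, 150, 127]

(0,2) stack=L1,L2,L3; from [0,0,0]:
after L1 α=1/3: [179/3, 140/3, 64/3]
after L2 α=1/2: [319/3, 244/3, 107/3]
after L3 α=1/4: [225/2, 77, 32]
rounded: [112, 77, 32]


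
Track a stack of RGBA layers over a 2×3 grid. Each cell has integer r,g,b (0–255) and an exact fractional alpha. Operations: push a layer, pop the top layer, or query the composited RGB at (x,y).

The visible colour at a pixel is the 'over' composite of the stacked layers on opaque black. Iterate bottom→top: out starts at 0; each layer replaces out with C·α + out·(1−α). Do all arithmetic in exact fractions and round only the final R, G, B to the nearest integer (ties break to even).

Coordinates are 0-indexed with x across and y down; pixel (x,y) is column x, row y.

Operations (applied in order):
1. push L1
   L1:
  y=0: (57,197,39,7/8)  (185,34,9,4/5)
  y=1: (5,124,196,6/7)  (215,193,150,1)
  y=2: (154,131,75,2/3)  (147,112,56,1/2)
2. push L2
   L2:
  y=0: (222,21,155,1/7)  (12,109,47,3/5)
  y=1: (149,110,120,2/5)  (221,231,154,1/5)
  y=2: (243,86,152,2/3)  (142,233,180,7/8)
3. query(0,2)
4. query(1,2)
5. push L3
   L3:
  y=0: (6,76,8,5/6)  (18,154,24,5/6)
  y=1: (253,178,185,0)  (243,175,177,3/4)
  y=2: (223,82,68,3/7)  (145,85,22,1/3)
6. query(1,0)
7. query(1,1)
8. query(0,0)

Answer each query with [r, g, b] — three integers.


query (0,2) [L1,L2] — begin 0,0,0
L1 α=2/3: [308/3, 262/3, 50]
L2 α=2/3: [1766/9, 778/9, 118]
→ [196, 86, 118]

(1,2) stack=L1,L2; from [0,0,0]:
L1 α=1/2: [147/2, 56, 28]
L2 α=7/8: [2135/16, 1687/8, 161]
= [133, 211, 161]

query (1,0) [L1,L2,L3] — begin 0,0,0
L1 α=4/5: [148, 136/5, 36/5]
L2 α=3/5: [332/5, 1907/25, 777/25]
L3 α=5/6: [391/15, 21157/150, 1259/50]
rounded: [26, 141, 25]

at x=1,y=1 over L1,L2,L3:
L1 α=1: [215, 193, 150]
L2 α=1/5: [1081/5, 1003/5, 754/5]
L3 α=3/4: [2363/10, 907/5, 3409/20]
rounded: [236, 181, 170]

at x=0,y=0 over L1,L2,L3:
after L1 α=7/8: [399/8, 1379/8, 273/8]
after L2 α=1/7: [2085/28, 603/4, 1439/28]
after L3 α=5/6: [975/56, 2123/24, 853/56]
→ [17, 88, 15]


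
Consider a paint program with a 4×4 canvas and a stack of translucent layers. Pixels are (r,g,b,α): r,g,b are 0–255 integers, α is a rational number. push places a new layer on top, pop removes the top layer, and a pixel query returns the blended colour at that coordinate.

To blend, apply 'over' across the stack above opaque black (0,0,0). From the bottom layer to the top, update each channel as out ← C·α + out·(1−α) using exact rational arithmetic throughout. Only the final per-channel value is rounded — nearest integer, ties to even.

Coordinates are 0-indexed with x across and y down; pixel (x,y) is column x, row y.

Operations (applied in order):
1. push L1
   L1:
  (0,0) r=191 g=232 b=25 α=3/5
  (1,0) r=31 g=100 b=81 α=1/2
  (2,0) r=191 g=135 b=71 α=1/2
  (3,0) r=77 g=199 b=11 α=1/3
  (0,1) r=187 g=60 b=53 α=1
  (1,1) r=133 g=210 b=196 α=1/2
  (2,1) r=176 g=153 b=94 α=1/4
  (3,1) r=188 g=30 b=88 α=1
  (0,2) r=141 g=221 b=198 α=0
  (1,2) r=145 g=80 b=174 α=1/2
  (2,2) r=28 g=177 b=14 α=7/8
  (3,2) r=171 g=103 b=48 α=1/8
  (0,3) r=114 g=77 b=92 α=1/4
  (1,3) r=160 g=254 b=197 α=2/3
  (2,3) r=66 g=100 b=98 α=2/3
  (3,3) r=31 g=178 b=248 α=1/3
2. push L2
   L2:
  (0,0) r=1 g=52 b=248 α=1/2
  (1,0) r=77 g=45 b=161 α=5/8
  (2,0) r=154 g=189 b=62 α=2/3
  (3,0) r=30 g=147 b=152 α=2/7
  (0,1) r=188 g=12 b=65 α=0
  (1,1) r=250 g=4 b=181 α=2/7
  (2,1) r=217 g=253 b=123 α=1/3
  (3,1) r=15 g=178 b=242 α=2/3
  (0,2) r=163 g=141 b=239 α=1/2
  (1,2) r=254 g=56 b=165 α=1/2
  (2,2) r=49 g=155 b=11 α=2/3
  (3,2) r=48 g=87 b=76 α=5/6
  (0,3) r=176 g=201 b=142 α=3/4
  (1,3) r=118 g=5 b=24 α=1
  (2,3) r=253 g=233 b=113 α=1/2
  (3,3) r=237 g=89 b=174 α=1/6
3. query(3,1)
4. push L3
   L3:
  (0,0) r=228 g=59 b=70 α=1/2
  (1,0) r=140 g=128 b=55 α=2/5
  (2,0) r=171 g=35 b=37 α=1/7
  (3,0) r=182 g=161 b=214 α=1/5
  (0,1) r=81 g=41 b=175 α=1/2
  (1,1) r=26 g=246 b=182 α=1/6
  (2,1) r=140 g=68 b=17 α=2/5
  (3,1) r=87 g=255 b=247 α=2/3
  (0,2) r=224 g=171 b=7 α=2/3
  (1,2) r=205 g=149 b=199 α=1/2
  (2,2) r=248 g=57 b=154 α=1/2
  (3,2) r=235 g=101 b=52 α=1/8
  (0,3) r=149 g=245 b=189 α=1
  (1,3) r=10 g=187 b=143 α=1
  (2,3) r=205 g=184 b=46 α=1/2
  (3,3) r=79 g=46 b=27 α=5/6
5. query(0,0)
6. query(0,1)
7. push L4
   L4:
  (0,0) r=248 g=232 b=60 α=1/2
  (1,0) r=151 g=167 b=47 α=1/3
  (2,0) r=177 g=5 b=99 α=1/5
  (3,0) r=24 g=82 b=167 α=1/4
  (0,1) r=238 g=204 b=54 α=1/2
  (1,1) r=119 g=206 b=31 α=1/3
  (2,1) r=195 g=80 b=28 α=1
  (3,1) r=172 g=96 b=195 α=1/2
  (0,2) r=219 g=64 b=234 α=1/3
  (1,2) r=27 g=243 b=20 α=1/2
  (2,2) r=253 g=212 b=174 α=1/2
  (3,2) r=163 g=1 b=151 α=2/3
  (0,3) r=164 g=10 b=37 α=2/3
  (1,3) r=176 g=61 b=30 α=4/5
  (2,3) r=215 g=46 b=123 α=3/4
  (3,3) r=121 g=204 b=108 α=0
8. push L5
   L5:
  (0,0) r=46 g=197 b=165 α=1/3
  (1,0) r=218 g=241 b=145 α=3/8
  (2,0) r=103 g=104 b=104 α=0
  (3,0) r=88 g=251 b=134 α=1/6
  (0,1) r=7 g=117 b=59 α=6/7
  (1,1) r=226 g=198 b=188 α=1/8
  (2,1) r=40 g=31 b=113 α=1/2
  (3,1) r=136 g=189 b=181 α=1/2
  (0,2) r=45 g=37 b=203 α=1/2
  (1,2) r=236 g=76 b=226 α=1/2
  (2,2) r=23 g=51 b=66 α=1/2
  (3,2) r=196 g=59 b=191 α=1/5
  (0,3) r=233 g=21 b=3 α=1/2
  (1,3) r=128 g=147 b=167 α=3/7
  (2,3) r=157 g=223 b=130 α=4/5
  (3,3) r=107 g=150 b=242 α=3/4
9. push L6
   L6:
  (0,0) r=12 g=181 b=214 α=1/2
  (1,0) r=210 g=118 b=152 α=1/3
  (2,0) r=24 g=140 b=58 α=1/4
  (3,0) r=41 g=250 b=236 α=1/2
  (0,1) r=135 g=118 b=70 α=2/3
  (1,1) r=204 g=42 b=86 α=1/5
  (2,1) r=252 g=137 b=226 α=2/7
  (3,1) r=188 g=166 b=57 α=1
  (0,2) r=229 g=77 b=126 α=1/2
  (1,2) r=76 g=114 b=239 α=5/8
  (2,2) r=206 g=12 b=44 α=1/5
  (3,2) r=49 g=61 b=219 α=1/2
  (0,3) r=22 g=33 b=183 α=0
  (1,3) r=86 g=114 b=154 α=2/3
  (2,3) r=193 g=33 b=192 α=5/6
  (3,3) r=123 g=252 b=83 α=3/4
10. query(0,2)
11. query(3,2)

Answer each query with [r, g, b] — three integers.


at x=3,y=1 over L1,L2:
L1 α=1: [188, 30, 88]
L2 α=2/3: [218/3, 386/3, 572/3]
rounded: [73, 129, 191]

at x=0,y=0 over L1,L2,L3:
+L1 (α=3/5) → [573/5, 696/5, 15]
+L2 (α=1/2) → [289/5, 478/5, 263/2]
+L3 (α=1/2) → [1429/10, 773/10, 403/4]
= [143, 77, 101]

at x=0,y=1 over L1,L2,L3:
after L1 α=1: [187, 60, 53]
after L2 α=0: [187, 60, 53]
after L3 α=1/2: [134, 101/2, 114]
→ [134, 50, 114]

(0,2) stack=L1,L2,L3,L4,L5,L6; from [0,0,0]:
+L1 (α=0) → [0, 0, 0]
+L2 (α=1/2) → [163/2, 141/2, 239/2]
+L3 (α=2/3) → [353/2, 275/2, 89/2]
+L4 (α=1/3) → [572/3, 113, 323/3]
+L5 (α=1/2) → [707/6, 75, 466/3]
+L6 (α=1/2) → [2081/12, 76, 422/3]
→ [173, 76, 141]

at x=3,y=2 over L1,L2,L3,L4,L5,L6:
+L1 (α=1/8) → [171/8, 103/8, 6]
+L2 (α=5/6) → [697/16, 3583/48, 193/3]
+L3 (α=1/8) → [8639/128, 29929/384, 1507/24]
+L4 (α=2/3) → [16789/128, 30697/1152, 8755/72]
+L5 (α=1/5) → [23061/160, 47689/1440, 12193/90]
+L6 (α=1/2) → [30901/320, 135529/2880, 31903/180]
→ [97, 47, 177]


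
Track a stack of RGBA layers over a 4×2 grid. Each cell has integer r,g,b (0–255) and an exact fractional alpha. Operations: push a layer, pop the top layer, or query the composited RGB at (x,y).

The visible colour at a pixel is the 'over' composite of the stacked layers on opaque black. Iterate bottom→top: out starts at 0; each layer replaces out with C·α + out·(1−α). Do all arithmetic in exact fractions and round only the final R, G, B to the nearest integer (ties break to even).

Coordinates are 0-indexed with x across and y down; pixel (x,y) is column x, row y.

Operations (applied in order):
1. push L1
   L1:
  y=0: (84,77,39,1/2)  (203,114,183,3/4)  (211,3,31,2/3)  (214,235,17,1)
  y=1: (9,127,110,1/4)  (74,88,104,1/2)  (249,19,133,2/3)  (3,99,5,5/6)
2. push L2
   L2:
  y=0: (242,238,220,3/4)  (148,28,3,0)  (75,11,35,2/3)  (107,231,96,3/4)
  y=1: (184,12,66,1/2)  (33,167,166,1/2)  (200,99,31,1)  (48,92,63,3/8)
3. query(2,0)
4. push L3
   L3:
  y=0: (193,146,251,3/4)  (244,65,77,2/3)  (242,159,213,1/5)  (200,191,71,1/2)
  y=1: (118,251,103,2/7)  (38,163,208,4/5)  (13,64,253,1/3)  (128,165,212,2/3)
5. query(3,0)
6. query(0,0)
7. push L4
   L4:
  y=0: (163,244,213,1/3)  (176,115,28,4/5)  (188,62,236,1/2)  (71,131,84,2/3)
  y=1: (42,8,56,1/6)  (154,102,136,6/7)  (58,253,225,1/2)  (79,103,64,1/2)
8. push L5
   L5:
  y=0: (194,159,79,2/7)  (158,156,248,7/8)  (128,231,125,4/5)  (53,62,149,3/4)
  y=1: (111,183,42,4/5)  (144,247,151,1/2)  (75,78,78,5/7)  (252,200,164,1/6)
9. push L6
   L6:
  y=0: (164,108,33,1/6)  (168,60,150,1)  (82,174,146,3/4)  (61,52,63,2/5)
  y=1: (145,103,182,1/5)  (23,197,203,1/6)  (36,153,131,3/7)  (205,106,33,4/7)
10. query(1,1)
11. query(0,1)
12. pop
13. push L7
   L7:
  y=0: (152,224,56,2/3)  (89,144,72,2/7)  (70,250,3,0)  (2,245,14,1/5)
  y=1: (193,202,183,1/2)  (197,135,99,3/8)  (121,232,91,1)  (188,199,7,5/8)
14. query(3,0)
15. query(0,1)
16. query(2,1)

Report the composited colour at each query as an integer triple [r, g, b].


at x=2,y=0 over L1,L2:
after L1 α=2/3: [422/3, 2, 62/3]
after L2 α=2/3: [872/9, 8, 272/9]
→ [97, 8, 30]

query (3,0) [L1,L2,L3] — begin 0,0,0
+L1 (α=1) → [214, 235, 17]
+L2 (α=3/4) → [535/4, 232, 305/4]
+L3 (α=1/2) → [1335/8, 423/2, 589/8]
rounded: [167, 212, 74]

query (0,0) [L1,L2,L3] — begin 0,0,0
+L1 (α=1/2) → [42, 77/2, 39/2]
+L2 (α=3/4) → [192, 1505/8, 1359/8]
+L3 (α=3/4) → [771/4, 5009/32, 7383/32]
= [193, 157, 231]

at x=1,y=1 over L1,L2,L3,L4,L5,L6:
L1 α=1/2: [37, 44, 52]
L2 α=1/2: [35, 211/2, 109]
L3 α=4/5: [187/5, 303/2, 941/5]
L4 α=6/7: [4807/35, 1527/14, 5021/35]
L5 α=1/2: [9847/70, 4985/28, 5153/35]
L6 α=1/6: [10169/84, 10147/56, 3287/21]
→ [121, 181, 157]

query (0,1) [L1,L2,L3,L4,L5,L6] — begin 0,0,0
+L1 (α=1/4) → [9/4, 127/4, 55/2]
+L2 (α=1/2) → [745/8, 175/8, 187/4]
+L3 (α=2/7) → [5613/56, 4891/56, 1759/28]
+L4 (α=1/6) → [10139/112, 8301/112, 10363/168]
+L5 (α=4/5) → [59867/560, 18057/112, 38587/840]
+L6 (α=1/5) → [80167/700, 20941/140, 76807/1050]
rounded: [115, 150, 73]

(3,0) stack=L1,L2,L3,L4,L5,L7; from [0,0,0]:
+L1 (α=1) → [214, 235, 17]
+L2 (α=3/4) → [535/4, 232, 305/4]
+L3 (α=1/2) → [1335/8, 423/2, 589/8]
+L4 (α=2/3) → [2471/24, 947/6, 1933/24]
+L5 (α=3/4) → [6287/96, 2063/24, 12661/96]
+L7 (α=1/5) → [1267/24, 3533/30, 12997/120]
rounded: [53, 118, 108]

(0,1) stack=L1,L2,L3,L4,L5,L7; from [0,0,0]:
after L1 α=1/4: [9/4, 127/4, 55/2]
after L2 α=1/2: [745/8, 175/8, 187/4]
after L3 α=2/7: [5613/56, 4891/56, 1759/28]
after L4 α=1/6: [10139/112, 8301/112, 10363/168]
after L5 α=4/5: [59867/560, 18057/112, 38587/840]
after L7 α=1/2: [167947/1120, 40681/224, 192307/1680]
rounded: [150, 182, 114]

(2,1) stack=L1,L2,L3,L4,L5,L7; from [0,0,0]:
+L1 (α=2/3) → [166, 38/3, 266/3]
+L2 (α=1) → [200, 99, 31]
+L3 (α=1/3) → [413/3, 262/3, 105]
+L4 (α=1/2) → [587/6, 1021/6, 165]
+L5 (α=5/7) → [1712/21, 313/3, 720/7]
+L7 (α=1) → [121, 232, 91]
→ [121, 232, 91]


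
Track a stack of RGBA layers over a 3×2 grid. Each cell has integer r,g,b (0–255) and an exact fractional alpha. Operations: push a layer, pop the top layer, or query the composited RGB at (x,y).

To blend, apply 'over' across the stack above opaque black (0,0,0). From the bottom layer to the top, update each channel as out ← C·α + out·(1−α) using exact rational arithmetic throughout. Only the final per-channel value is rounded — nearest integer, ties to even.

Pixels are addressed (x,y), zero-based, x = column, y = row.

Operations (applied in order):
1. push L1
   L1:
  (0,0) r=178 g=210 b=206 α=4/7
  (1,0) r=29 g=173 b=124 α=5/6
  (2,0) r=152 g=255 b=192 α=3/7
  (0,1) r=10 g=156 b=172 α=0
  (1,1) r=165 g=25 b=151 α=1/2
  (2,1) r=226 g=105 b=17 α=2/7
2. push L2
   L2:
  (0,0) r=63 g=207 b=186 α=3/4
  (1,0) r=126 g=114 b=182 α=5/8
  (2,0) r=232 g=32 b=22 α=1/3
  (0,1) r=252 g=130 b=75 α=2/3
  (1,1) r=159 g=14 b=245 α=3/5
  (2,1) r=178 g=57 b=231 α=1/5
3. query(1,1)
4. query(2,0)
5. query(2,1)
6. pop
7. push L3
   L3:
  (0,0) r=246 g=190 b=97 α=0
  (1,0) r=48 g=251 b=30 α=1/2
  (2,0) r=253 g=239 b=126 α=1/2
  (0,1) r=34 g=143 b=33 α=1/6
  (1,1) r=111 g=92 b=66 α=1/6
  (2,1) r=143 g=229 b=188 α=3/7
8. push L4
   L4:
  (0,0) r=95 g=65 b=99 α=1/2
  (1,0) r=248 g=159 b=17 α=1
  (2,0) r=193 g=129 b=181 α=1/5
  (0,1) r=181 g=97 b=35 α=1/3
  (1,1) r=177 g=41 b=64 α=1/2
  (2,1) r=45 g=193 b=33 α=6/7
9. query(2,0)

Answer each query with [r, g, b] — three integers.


at x=1,y=1 over L1,L2:
after L1 α=1/2: [165/2, 25/2, 151/2]
after L2 α=3/5: [642/5, 67/5, 886/5]
→ [128, 13, 177]

(2,0) stack=L1,L2; from [0,0,0]:
after L1 α=3/7: [456/7, 765/7, 576/7]
after L2 α=1/3: [2536/21, 1754/21, 1306/21]
= [121, 84, 62]

(2,1) stack=L1,L2; from [0,0,0]:
+L1 (α=2/7) → [452/7, 30, 34/7]
+L2 (α=1/5) → [3054/35, 177/5, 1753/35]
rounded: [87, 35, 50]

query (2,0) [L1,L3,L4] — begin 0,0,0
L1 α=3/7: [456/7, 765/7, 576/7]
L3 α=1/2: [2227/14, 1219/7, 729/7]
L4 α=1/5: [1161/7, 5779/35, 4183/35]
rounded: [166, 165, 120]


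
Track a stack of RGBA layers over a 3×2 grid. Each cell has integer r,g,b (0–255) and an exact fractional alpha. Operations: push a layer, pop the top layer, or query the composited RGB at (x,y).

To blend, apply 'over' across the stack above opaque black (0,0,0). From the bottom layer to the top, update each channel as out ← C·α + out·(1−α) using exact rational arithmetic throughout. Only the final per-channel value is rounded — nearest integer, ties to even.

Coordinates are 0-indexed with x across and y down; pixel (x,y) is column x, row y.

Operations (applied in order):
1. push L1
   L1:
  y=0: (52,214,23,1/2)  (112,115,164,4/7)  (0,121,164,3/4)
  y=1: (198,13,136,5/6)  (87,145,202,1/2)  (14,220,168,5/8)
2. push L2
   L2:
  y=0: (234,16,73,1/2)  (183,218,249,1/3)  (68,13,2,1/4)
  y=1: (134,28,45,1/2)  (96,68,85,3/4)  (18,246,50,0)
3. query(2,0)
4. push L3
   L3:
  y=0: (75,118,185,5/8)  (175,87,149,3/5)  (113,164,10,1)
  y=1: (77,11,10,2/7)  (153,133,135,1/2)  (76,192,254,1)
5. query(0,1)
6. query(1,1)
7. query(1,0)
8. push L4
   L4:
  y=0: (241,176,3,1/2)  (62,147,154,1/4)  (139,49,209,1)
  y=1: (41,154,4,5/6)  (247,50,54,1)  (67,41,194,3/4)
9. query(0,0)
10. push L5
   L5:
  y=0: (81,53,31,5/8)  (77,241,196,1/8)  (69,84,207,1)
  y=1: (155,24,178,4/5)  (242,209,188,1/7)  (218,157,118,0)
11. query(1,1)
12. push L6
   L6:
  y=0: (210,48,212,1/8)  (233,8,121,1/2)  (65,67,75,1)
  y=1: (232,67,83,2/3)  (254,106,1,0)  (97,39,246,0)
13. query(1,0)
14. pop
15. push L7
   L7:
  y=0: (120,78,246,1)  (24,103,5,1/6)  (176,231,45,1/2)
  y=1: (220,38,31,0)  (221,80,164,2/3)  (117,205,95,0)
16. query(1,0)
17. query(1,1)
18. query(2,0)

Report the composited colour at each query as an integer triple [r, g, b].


query (2,0) [L1,L2] — begin 0,0,0
L1 α=3/4: [0, 363/4, 123]
L2 α=1/4: [17, 1141/16, 371/4]
rounded: [17, 71, 93]

(0,1) stack=L1,L2,L3; from [0,0,0]:
+L1 (α=5/6) → [165, 65/6, 340/3]
+L2 (α=1/2) → [299/2, 233/12, 475/6]
+L3 (α=2/7) → [1803/14, 1429/84, 2495/42]
→ [129, 17, 59]

query (1,1) [L1,L2,L3] — begin 0,0,0
+L1 (α=1/2) → [87/2, 145/2, 101]
+L2 (α=3/4) → [663/8, 553/8, 89]
+L3 (α=1/2) → [1887/16, 1617/16, 112]
= [118, 101, 112]

query (1,0) [L1,L2,L3] — begin 0,0,0
+L1 (α=4/7) → [64, 460/7, 656/7]
+L2 (α=1/3) → [311/3, 2446/21, 3055/21]
+L3 (α=3/5) → [2197/15, 10373/105, 15497/105]
→ [146, 99, 148]

at x=0,y=0 over L1,L2,L3,L4:
+L1 (α=1/2) → [26, 107, 23/2]
+L2 (α=1/2) → [130, 123/2, 169/4]
+L3 (α=5/8) → [765/8, 1549/16, 4207/32]
+L4 (α=1/2) → [2693/16, 4365/32, 4303/64]
→ [168, 136, 67]

query (1,1) [L1,L2,L3,L4,L5] — begin 0,0,0
L1 α=1/2: [87/2, 145/2, 101]
L2 α=3/4: [663/8, 553/8, 89]
L3 α=1/2: [1887/16, 1617/16, 112]
L4 α=1: [247, 50, 54]
L5 α=1/7: [1724/7, 509/7, 512/7]
= [246, 73, 73]

(1,0) stack=L1,L2,L3,L4,L5,L6; from [0,0,0]:
L1 α=4/7: [64, 460/7, 656/7]
L2 α=1/3: [311/3, 2446/21, 3055/21]
L3 α=3/5: [2197/15, 10373/105, 15497/105]
L4 α=1/4: [2507/20, 7759/70, 20887/140]
L5 α=1/8: [19089/160, 10169/80, 24807/160]
L6 α=1/2: [56369/320, 10809/160, 44167/320]
rounded: [176, 68, 138]

query (1,0) [L1,L2,L3,L4,L5,L7] — begin 0,0,0
after L1 α=4/7: [64, 460/7, 656/7]
after L2 α=1/3: [311/3, 2446/21, 3055/21]
after L3 α=3/5: [2197/15, 10373/105, 15497/105]
after L4 α=1/4: [2507/20, 7759/70, 20887/140]
after L5 α=1/8: [19089/160, 10169/80, 24807/160]
after L7 α=1/6: [6619/64, 3939/32, 24967/192]
→ [103, 123, 130]

at x=1,y=1 over L1,L2,L3,L4,L5,L7:
+L1 (α=1/2) → [87/2, 145/2, 101]
+L2 (α=3/4) → [663/8, 553/8, 89]
+L3 (α=1/2) → [1887/16, 1617/16, 112]
+L4 (α=1) → [247, 50, 54]
+L5 (α=1/7) → [1724/7, 509/7, 512/7]
+L7 (α=2/3) → [1606/7, 543/7, 936/7]
= [229, 78, 134]

query (2,0) [L1,L2,L3,L4,L5,L7] — begin 0,0,0
+L1 (α=3/4) → [0, 363/4, 123]
+L2 (α=1/4) → [17, 1141/16, 371/4]
+L3 (α=1) → [113, 164, 10]
+L4 (α=1) → [139, 49, 209]
+L5 (α=1) → [69, 84, 207]
+L7 (α=1/2) → [245/2, 315/2, 126]
= [122, 158, 126]


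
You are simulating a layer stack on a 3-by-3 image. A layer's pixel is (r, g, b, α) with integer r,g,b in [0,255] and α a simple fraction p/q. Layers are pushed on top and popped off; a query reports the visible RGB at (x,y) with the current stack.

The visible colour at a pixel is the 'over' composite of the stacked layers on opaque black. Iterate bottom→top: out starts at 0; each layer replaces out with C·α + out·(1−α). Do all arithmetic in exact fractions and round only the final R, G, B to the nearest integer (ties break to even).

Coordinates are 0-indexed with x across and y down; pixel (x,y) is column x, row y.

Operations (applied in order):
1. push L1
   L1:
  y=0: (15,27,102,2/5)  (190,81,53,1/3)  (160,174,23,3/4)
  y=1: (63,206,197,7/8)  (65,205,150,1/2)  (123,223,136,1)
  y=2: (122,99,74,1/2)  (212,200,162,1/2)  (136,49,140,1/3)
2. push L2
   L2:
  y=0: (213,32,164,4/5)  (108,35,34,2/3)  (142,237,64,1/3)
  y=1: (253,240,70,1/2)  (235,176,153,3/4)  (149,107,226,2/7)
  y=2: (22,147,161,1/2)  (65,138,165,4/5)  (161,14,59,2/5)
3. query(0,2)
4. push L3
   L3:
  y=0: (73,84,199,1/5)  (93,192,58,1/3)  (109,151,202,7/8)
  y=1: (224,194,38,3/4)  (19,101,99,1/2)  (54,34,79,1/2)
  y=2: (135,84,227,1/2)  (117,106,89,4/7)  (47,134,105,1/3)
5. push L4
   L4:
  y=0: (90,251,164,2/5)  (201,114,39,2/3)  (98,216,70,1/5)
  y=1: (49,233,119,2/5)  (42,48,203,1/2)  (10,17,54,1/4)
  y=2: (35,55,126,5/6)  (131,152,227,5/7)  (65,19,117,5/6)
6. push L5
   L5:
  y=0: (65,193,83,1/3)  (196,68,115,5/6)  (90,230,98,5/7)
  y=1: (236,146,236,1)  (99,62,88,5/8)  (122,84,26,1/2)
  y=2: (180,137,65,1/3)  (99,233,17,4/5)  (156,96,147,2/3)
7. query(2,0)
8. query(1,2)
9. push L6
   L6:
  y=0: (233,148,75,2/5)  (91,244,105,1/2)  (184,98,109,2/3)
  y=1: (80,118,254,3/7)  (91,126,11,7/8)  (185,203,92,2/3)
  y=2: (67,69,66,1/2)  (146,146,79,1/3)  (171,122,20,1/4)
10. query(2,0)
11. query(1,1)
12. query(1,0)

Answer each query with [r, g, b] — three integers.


(0,2) stack=L1,L2; from [0,0,0]:
+L1 (α=1/2) → [61, 99/2, 37]
+L2 (α=1/2) → [83/2, 393/4, 99]
= [42, 98, 99]

at x=2,y=0 over L1,L2,L3,L4,L5:
after L1 α=3/4: [120, 261/2, 69/4]
after L2 α=1/3: [382/3, 166, 197/6]
after L3 α=7/8: [2671/24, 1223/8, 8681/48]
after L4 α=1/5: [3259/30, 331/2, 9521/60]
after L5 α=5/7: [10009/105, 1481/7, 24221/210]
= [95, 212, 115]

query (1,2) [L1,L2,L3,L4,L5] — begin 0,0,0
+L1 (α=1/2) → [106, 100, 81]
+L2 (α=4/5) → [366/5, 652/5, 741/5]
+L3 (α=4/7) → [3438/35, 4076/35, 4003/35]
+L4 (α=5/7) → [29801/245, 34752/245, 47731/245]
+L5 (α=4/5) → [126821/1225, 263092/1225, 64391/1225]
= [104, 215, 53]

(2,0) stack=L1,L2,L3,L4,L5,L6; from [0,0,0]:
L1 α=3/4: [120, 261/2, 69/4]
L2 α=1/3: [382/3, 166, 197/6]
L3 α=7/8: [2671/24, 1223/8, 8681/48]
L4 α=1/5: [3259/30, 331/2, 9521/60]
L5 α=5/7: [10009/105, 1481/7, 24221/210]
L6 α=2/3: [48649/315, 951/7, 70001/630]
→ [154, 136, 111]

(1,1) stack=L1,L2,L3,L4,L5,L6; from [0,0,0]:
after L1 α=1/2: [65/2, 205/2, 75]
after L2 α=3/4: [1475/8, 1261/8, 267/2]
after L3 α=1/2: [1627/16, 2069/16, 465/4]
after L4 α=1/2: [2299/32, 2837/32, 1277/8]
after L5 α=5/8: [22737/256, 18431/256, 7351/64]
after L6 α=7/8: [185809/2048, 244223/2048, 12279/512]
rounded: [91, 119, 24]

query (1,0) [L1,L2,L3,L4,L5,L6] — begin 0,0,0
L1 α=1/3: [190/3, 27, 53/3]
L2 α=2/3: [838/9, 97/3, 257/9]
L3 α=1/3: [2513/27, 770/9, 1036/27]
L4 α=2/3: [13367/81, 2822/27, 3142/81]
L5 α=5/6: [92747/486, 6001/81, 49717/486]
L6 α=1/2: [136973/972, 25765/162, 100747/972]
→ [141, 159, 104]


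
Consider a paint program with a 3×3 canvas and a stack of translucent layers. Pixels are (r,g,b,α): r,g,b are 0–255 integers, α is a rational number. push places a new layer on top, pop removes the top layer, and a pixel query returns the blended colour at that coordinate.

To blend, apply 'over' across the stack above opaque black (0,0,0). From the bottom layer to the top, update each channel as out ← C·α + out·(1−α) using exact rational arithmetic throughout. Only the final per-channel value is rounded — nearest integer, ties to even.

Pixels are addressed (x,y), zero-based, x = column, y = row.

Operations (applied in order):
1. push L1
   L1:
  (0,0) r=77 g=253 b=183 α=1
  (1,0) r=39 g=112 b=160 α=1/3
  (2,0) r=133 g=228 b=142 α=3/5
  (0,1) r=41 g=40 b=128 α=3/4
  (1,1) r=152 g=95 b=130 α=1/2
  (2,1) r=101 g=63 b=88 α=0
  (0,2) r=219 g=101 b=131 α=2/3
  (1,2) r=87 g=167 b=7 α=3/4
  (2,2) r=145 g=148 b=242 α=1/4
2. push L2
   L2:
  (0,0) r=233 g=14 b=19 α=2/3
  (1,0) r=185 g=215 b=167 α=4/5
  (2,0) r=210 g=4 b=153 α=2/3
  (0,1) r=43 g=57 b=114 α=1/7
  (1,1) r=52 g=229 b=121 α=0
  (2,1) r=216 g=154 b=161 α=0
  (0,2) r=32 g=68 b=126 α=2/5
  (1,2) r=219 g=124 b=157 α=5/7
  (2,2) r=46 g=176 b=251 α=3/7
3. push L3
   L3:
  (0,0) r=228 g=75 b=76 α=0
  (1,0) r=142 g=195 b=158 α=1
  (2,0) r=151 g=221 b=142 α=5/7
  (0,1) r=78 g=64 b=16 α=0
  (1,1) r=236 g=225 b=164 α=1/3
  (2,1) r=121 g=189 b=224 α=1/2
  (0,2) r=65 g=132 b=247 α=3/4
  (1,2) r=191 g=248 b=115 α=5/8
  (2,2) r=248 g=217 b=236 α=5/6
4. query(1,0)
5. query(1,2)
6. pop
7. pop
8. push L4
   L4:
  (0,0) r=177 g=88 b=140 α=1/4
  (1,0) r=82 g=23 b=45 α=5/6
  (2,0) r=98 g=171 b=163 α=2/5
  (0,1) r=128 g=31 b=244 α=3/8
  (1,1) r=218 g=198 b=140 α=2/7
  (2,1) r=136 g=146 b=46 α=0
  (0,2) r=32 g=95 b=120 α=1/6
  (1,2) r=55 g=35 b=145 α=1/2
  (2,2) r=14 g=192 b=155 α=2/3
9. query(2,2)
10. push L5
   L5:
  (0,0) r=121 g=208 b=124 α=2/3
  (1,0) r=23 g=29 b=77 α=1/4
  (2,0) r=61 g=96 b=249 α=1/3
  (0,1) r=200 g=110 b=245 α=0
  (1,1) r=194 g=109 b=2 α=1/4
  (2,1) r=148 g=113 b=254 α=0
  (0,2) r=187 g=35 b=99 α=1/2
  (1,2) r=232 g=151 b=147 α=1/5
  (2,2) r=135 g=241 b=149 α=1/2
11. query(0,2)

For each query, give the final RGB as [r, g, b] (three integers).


(1,0) stack=L1,L2,L3; from [0,0,0]:
after L1 α=1/3: [13, 112/3, 160/3]
after L2 α=4/5: [753/5, 2692/15, 2164/15]
after L3 α=1: [142, 195, 158]
→ [142, 195, 158]

at x=1,y=2 over L1,L2,L3:
after L1 α=3/4: [261/4, 501/4, 21/4]
after L2 α=5/7: [2451/14, 1741/14, 1591/14]
after L3 α=5/8: [20723/112, 22583/112, 12823/112]
= [185, 202, 114]

(2,2) stack=L1,L4; from [0,0,0]:
+L1 (α=1/4) → [145/4, 37, 121/2]
+L4 (α=2/3) → [257/12, 421/3, 247/2]
rounded: [21, 140, 124]

(0,2) stack=L1,L4,L5; from [0,0,0]:
L1 α=2/3: [146, 202/3, 262/3]
L4 α=1/6: [127, 1295/18, 835/9]
L5 α=1/2: [157, 1925/36, 863/9]
→ [157, 53, 96]


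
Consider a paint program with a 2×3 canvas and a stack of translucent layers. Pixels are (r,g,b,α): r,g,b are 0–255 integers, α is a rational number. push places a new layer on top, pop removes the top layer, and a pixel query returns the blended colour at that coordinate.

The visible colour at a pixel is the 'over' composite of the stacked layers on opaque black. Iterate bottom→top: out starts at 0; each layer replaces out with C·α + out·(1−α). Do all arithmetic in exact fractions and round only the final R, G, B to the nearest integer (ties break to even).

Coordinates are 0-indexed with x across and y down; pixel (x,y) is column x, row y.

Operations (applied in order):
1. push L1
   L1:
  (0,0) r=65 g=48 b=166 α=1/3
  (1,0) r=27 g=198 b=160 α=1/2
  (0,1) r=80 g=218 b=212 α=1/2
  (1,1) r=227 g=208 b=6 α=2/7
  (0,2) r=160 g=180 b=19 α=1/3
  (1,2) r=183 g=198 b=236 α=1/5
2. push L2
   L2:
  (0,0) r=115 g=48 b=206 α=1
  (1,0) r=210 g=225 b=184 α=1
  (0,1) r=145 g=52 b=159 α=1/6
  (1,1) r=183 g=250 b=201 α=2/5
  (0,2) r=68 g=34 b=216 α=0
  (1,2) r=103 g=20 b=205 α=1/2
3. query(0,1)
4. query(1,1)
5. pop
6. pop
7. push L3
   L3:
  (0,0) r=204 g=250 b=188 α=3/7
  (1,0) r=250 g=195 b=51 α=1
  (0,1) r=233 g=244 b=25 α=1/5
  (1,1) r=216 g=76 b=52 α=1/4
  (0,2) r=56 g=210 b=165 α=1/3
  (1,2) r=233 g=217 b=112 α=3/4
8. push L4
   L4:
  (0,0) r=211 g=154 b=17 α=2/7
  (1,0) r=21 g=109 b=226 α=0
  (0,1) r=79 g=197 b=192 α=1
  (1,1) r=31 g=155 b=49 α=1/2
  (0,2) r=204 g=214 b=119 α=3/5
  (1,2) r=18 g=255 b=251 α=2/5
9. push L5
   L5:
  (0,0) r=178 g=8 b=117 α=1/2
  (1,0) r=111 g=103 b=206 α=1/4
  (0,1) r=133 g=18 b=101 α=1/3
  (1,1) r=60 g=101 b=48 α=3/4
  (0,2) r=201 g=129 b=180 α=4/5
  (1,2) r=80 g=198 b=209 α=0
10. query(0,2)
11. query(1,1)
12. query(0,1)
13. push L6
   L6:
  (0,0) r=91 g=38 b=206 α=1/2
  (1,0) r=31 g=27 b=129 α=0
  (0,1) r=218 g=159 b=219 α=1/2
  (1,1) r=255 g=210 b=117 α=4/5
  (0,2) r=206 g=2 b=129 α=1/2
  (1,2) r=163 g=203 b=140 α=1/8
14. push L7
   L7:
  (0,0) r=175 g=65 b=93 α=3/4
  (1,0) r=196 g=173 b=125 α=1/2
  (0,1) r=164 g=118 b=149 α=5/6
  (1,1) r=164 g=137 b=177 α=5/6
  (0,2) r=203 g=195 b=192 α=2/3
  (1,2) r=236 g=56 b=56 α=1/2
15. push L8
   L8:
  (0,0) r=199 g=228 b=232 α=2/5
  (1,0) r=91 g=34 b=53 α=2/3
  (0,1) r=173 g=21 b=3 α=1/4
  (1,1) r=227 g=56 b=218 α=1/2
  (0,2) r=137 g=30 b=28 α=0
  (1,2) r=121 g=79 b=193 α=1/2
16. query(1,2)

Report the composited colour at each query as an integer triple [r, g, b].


query (0,1) [L1,L2] — begin 0,0,0
+L1 (α=1/2) → [40, 109, 106]
+L2 (α=1/6) → [115/2, 199/2, 689/6]
rounded: [58, 100, 115]

query (1,1) [L1,L2] — begin 0,0,0
+L1 (α=2/7) → [454/7, 416/7, 12/7]
+L2 (α=2/5) → [3924/35, 4748/35, 570/7]
rounded: [112, 136, 81]

query (0,2) [L3,L4,L5] — begin 0,0,0
after L3 α=1/3: [56/3, 70, 55]
after L4 α=3/5: [1948/15, 782/5, 467/5]
after L5 α=4/5: [14008/75, 3362/25, 4067/25]
= [187, 134, 163]

at x=1,y=1 over L3,L4,L5:
L3 α=1/4: [54, 19, 13]
L4 α=1/2: [85/2, 87, 31]
L5 α=3/4: [445/8, 195/2, 175/4]
= [56, 98, 44]

at x=0,y=1 over L3,L4,L5:
after L3 α=1/5: [233/5, 244/5, 5]
after L4 α=1: [79, 197, 192]
after L5 α=1/3: [97, 412/3, 485/3]
= [97, 137, 162]

(1,2) stack=L3,L4,L5,L6,L7,L8; from [0,0,0]:
after L3 α=3/4: [699/4, 651/4, 84]
after L4 α=2/5: [2241/20, 3993/20, 754/5]
after L5 α=0: [2241/20, 3993/20, 754/5]
after L6 α=1/8: [18947/160, 32011/160, 2989/20]
after L7 α=1/2: [56707/320, 40971/320, 4109/40]
after L8 α=1/2: [95427/640, 66251/640, 11829/80]
rounded: [149, 104, 148]


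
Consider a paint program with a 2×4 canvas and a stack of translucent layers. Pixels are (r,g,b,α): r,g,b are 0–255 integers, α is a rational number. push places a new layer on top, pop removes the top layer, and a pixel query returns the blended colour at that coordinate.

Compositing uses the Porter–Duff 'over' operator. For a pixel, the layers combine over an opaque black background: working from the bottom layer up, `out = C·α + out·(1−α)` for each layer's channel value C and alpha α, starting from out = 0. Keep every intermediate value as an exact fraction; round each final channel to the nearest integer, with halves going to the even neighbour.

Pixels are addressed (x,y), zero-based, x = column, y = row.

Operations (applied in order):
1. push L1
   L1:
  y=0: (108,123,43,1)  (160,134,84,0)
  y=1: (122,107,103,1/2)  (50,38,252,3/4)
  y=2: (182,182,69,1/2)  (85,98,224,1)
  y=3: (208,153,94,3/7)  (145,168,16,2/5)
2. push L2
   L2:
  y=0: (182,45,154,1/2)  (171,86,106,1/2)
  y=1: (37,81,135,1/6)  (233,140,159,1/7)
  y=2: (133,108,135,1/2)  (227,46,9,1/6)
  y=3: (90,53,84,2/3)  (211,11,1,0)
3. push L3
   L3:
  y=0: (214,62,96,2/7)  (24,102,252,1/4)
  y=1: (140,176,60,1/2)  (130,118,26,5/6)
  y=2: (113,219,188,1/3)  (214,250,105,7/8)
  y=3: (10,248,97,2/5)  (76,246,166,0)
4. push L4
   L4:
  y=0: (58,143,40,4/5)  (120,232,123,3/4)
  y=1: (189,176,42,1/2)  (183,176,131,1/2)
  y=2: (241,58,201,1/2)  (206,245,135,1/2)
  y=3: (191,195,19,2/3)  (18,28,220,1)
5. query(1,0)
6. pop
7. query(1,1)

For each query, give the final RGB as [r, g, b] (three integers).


at x=1,y=0 over L1,L2,L3,L4:
after L1 α=0: [0, 0, 0]
after L2 α=1/2: [171/2, 43, 53]
after L3 α=1/4: [561/8, 231/4, 411/4]
after L4 α=3/4: [3441/32, 3015/16, 1887/16]
rounded: [108, 188, 118]

(1,1) stack=L1,L2,L3; from [0,0,0]:
L1 α=3/4: [75/2, 57/2, 189]
L2 α=1/7: [458/7, 311/7, 1293/7]
L3 α=5/6: [2504/21, 4441/42, 2203/42]
= [119, 106, 52]


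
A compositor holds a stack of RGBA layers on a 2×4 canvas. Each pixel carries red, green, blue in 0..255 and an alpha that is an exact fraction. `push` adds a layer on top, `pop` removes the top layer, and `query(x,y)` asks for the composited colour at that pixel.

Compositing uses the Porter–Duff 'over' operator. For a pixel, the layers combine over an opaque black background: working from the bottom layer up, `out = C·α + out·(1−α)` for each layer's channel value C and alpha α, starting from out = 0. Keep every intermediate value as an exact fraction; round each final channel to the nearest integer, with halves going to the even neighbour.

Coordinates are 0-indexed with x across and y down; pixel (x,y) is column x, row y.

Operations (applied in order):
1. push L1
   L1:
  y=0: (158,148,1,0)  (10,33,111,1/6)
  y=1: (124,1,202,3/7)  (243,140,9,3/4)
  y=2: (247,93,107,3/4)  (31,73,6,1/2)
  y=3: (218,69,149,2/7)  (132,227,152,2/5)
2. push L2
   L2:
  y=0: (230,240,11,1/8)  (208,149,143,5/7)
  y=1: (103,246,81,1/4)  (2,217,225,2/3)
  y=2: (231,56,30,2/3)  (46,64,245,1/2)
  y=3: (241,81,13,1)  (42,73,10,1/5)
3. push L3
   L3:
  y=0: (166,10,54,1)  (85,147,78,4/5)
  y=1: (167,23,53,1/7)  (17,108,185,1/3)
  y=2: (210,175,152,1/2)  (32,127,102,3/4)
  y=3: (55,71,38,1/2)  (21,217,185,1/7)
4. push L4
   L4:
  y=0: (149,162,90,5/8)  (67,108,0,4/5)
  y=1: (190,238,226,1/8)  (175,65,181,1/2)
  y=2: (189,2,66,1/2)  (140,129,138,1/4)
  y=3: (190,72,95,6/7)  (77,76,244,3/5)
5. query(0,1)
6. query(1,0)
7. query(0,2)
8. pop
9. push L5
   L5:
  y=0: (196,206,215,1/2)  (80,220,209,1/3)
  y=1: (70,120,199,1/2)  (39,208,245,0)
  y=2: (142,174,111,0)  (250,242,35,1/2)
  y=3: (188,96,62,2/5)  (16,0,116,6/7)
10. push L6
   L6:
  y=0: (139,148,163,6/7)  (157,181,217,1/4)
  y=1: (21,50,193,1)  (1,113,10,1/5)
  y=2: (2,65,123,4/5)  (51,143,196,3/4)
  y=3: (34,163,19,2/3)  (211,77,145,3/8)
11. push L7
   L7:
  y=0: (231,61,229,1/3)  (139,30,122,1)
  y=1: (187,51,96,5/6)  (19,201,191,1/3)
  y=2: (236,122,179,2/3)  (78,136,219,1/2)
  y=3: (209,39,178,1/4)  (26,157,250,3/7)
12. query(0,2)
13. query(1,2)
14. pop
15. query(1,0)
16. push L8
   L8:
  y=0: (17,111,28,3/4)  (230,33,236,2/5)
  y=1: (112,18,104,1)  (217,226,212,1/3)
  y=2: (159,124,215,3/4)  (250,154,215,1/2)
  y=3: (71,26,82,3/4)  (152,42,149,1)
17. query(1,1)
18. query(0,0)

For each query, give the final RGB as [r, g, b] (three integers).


at x=0,y=1 over L1,L2,L3,L4:
after L1 α=3/7: [372/7, 3/7, 606/7]
after L2 α=1/4: [1837/28, 1731/28, 2385/28]
after L3 α=1/7: [7849/98, 5515/98, 7897/98]
after L4 α=1/8: [10509/112, 8847/112, 11061/112]
→ [94, 79, 99]

query (1,0) [L1,L2,L3,L4] — begin 0,0,0
+L1 (α=1/6) → [5/3, 11/2, 37/2]
+L2 (α=5/7) → [3130/21, 108, 752/7]
+L3 (α=4/5) → [2054/21, 696/5, 2936/35]
+L4 (α=4/5) → [7682/105, 2856/25, 2936/175]
→ [73, 114, 17]

at x=0,y=2 over L1,L2,L3,L4:
after L1 α=3/4: [741/4, 279/4, 321/4]
after L2 α=2/3: [863/4, 727/12, 187/4]
after L3 α=1/2: [1703/8, 2827/24, 795/8]
after L4 α=1/2: [3215/16, 2875/48, 1323/16]
= [201, 60, 83]

query (0,2) [L1,L2,L3,L5,L6,L7] — begin 0,0,0
after L1 α=3/4: [741/4, 279/4, 321/4]
after L2 α=2/3: [863/4, 727/12, 187/4]
after L3 α=1/2: [1703/8, 2827/24, 795/8]
after L5 α=0: [1703/8, 2827/24, 795/8]
after L6 α=4/5: [1767/40, 9067/120, 4731/40]
after L7 α=2/3: [20647/120, 38347/360, 19051/120]
rounded: [172, 107, 159]

at x=1,y=2 over L1,L2,L3,L5,L6,L7:
+L1 (α=1/2) → [31/2, 73/2, 3]
+L2 (α=1/2) → [123/4, 201/4, 124]
+L3 (α=3/4) → [507/16, 1725/16, 215/2]
+L5 (α=1/2) → [4507/32, 5597/32, 285/4]
+L6 (α=3/4) → [9403/128, 19325/128, 2637/16]
+L7 (α=1/2) → [19387/256, 36733/256, 6141/32]
rounded: [76, 143, 192]

at x=1,y=0 over L1,L2,L3,L5,L6:
+L1 (α=1/6) → [5/3, 11/2, 37/2]
+L2 (α=5/7) → [3130/21, 108, 752/7]
+L3 (α=4/5) → [2054/21, 696/5, 2936/35]
+L5 (α=1/3) → [5788/63, 2492/15, 13187/105]
+L6 (α=1/4) → [9085/84, 3397/20, 10391/70]
→ [108, 170, 148]

(1,1) stack=L1,L2,L3,L5,L6,L8; from [0,0,0]:
L1 α=3/4: [729/4, 105, 27/4]
L2 α=2/3: [745/12, 539/3, 609/4]
L3 α=1/3: [847/18, 1402/9, 979/6]
L5 α=0: [847/18, 1402/9, 979/6]
L6 α=1/5: [1703/45, 1325/9, 1988/15]
L8 α=1/3: [13171/135, 4684/27, 7156/45]
rounded: [98, 173, 159]

query (0,0) [L1,L2,L3,L5,L6,L8] — begin 0,0,0
after L1 α=0: [0, 0, 0]
after L2 α=1/8: [115/4, 30, 11/8]
after L3 α=1: [166, 10, 54]
after L5 α=1/2: [181, 108, 269/2]
after L6 α=6/7: [145, 996/7, 2225/14]
after L8 α=3/4: [49, 3327/28, 3401/56]
rounded: [49, 119, 61]
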